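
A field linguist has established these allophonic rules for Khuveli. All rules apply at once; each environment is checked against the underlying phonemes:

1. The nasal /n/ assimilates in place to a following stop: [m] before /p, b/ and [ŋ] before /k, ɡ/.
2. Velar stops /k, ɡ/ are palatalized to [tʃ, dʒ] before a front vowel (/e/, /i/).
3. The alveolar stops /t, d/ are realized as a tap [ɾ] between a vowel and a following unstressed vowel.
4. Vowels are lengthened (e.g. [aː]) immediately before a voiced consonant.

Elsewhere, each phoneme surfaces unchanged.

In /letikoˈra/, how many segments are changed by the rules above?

Segments that undergo a rule: /t/ → [ɾ] (rule 3); /o/ → [oː] (rule 4).
All other segments surface unchanged.

2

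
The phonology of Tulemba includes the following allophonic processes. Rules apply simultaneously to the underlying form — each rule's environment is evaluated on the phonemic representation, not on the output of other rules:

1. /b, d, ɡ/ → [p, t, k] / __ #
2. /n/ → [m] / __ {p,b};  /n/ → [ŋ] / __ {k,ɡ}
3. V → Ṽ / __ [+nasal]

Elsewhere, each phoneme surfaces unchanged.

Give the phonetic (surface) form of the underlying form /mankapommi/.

/a/ (between /m/ and /n/): before a nasal consonant, so rule 3 applies → [ã].
/n/ (between /a/ and /k/): before a labial or velar stop, so rule 2 applies → [ŋ].
/a/ (between /k/ and /p/) fails the environment for rule 3, so it stays [a].
/o/ (between /p/ and /m/): before a nasal consonant, so rule 3 applies → [õ].
/i/ (word-final): rule 3 targets it, but not before a nasal consonant → unchanged [i].

[mãŋkapõmmi]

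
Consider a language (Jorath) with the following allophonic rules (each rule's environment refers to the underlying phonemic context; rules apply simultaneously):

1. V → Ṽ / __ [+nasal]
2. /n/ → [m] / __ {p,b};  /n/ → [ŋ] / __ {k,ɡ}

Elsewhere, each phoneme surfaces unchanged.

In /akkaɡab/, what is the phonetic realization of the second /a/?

[a]

/a/ (between /k/ and /ɡ/) fails the environment for rule 1, so it stays [a].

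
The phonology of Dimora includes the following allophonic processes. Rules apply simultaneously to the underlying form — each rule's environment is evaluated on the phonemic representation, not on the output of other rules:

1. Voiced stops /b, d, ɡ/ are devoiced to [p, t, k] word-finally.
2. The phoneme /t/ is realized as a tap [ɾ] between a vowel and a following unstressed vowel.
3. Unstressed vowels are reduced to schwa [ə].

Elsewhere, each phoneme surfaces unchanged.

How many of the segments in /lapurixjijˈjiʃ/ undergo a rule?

Segments that undergo a rule: /a/ → [ə] (rule 3); /u/ → [ə] (rule 3); /i/ → [ə] (rule 3); /i/ → [ə] (rule 3).
All other segments surface unchanged.

4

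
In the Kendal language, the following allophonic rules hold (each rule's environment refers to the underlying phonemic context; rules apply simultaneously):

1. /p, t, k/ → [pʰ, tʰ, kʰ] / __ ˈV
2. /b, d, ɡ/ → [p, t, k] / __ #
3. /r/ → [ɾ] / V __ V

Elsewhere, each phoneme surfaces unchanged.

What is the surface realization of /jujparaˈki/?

/j/ stays [j].
/u/ — not in any rule's target class → [u].
/j/ (between /u/ and /p/): no rule targets it → [j].
/p/ (between /j/ and /a/) fails the environment for rule 1, so it stays [p].
/a/ stays [a].
/r/ (between /a/ and /a/) occurs between two vowels → [ɾ] by rule 3.
/a/ (between /r/ and /k/) is unaffected → [a].
Rule 1 applies to /k/ (between /a/ and /i/: immediately before a stressed vowel) → [kʰ].
/i/ — not in any rule's target class → [i].

[jujpaɾaˈkʰi]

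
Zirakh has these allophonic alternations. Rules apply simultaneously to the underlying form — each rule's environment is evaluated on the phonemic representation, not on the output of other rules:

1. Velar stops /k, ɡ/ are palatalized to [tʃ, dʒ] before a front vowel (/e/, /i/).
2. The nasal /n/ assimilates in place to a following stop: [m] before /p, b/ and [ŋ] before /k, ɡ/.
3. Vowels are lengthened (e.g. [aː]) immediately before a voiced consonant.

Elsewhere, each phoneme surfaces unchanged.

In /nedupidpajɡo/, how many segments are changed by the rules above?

3

Segments that undergo a rule: /e/ → [eː] (rule 3); /i/ → [iː] (rule 3); /a/ → [aː] (rule 3).
All other segments surface unchanged.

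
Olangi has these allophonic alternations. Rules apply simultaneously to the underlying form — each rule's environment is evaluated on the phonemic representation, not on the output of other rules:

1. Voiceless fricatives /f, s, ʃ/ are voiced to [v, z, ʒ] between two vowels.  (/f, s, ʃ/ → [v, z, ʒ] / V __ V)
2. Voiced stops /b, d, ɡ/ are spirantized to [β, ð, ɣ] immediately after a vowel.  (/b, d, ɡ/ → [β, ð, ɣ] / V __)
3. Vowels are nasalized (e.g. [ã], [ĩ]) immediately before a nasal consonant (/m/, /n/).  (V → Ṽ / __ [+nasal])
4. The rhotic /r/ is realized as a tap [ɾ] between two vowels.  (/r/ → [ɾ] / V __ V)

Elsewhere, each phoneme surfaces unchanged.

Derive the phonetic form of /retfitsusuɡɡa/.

[retfitsuzuɣɡa]

/r/ — word-initial; rule 4 does not apply here → [r].
/e/ — between /r/ and /t/; rule 3 does not apply here → [e].
/f/ (between /t/ and /i/): rule 1 targets it, but not between two vowels → unchanged [f].
/i/ — between /f/ and /t/; rule 3 does not apply here → [i].
/s/ (between /t/ and /u/): rule 1 targets it, but not between two vowels → unchanged [s].
/u/ (between /s/ and /s/): rule 3 targets it, but not before a nasal consonant → unchanged [u].
/s/ (between /u/ and /u/) occurs between two vowels → [z] by rule 1.
/u/ — between /s/ and /ɡ/; rule 3 does not apply here → [u].
/ɡ/ (between /u/ and /ɡ/) occurs immediately after a vowel → [ɣ] by rule 2.
/ɡ/ (between /ɡ/ and /a/) is in the target of rule 2 but the environment (immediately after a vowel) is not met → [ɡ].
/a/ (word-final): rule 3 targets it, but not before a nasal consonant → unchanged [a].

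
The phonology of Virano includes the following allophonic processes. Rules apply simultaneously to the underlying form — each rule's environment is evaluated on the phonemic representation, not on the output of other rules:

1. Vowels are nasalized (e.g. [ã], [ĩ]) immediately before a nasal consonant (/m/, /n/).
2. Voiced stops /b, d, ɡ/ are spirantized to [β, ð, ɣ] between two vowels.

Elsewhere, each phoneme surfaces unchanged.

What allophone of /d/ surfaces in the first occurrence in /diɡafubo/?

[d]

/d/ (word-initial) is in the target of rule 2 but the environment (between two vowels) is not met → [d].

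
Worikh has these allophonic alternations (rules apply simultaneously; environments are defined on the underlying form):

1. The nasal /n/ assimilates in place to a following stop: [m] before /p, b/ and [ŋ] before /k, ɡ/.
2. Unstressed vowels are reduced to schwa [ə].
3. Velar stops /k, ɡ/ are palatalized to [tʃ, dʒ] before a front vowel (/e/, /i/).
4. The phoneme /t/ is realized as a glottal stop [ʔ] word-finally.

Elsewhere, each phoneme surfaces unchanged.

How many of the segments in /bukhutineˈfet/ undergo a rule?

Segments that undergo a rule: /u/ → [ə] (rule 2); /u/ → [ə] (rule 2); /i/ → [ə] (rule 2); /e/ → [ə] (rule 2); /t/ → [ʔ] (rule 4).
All other segments surface unchanged.

5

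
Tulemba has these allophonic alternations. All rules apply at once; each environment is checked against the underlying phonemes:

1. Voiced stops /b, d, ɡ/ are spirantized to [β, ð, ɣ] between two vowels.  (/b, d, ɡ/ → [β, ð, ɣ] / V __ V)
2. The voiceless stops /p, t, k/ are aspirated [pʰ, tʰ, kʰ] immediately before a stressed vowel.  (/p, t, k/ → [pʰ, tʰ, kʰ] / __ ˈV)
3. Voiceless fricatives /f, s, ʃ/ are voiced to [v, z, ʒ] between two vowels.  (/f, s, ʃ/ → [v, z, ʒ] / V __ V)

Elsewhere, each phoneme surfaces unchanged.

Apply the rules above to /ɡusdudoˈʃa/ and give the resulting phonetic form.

/ɡ/ (word-initial) is in the target of rule 1 but the environment (between two vowels) is not met → [ɡ].
/u/ — not in any rule's target class → [u].
/s/ (between /u/ and /d/): rule 3 targets it, but not between two vowels → unchanged [s].
/d/ — between /s/ and /u/; rule 1 does not apply here → [d].
/u/ — not in any rule's target class → [u].
/d/ (between /u/ and /o/) occurs between two vowels → [ð] by rule 1.
/o/ stays [o].
Rule 3 applies to /ʃ/ (between /o/ and /a/: between two vowels) → [ʒ].
/a/ (word-final) is unaffected → [a].

[ɡusduðoˈʒa]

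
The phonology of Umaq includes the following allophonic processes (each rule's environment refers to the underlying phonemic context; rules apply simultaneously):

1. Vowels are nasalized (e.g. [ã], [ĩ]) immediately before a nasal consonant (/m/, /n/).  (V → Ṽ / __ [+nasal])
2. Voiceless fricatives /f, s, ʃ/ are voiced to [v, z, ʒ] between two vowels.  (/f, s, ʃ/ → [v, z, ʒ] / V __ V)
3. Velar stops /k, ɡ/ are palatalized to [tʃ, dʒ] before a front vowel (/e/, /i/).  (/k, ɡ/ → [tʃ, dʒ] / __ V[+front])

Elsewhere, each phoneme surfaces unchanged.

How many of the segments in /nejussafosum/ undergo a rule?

3

Segments that undergo a rule: /f/ → [v] (rule 2); /s/ → [z] (rule 2); /u/ → [ũ] (rule 1).
All other segments surface unchanged.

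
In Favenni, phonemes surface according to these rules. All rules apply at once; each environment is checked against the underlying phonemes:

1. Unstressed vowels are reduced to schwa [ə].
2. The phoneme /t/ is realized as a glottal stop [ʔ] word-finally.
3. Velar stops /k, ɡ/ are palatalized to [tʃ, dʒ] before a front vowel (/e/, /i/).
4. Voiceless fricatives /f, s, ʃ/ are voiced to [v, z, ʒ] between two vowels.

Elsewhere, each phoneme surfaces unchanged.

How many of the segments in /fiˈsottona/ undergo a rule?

Segments that undergo a rule: /i/ → [ə] (rule 1); /s/ → [z] (rule 4); /o/ → [ə] (rule 1); /a/ → [ə] (rule 1).
All other segments surface unchanged.

4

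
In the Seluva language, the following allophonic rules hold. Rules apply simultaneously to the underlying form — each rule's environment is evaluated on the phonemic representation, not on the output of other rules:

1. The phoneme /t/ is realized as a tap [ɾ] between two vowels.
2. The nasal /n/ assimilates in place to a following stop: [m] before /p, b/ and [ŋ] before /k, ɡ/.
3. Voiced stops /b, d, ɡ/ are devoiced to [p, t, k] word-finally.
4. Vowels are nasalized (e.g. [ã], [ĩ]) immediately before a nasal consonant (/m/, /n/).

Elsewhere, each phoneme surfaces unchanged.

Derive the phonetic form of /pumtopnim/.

[pũmtopnĩm]

/p/ stays [p].
/u/ — between /p/ and /m/, before a nasal consonant — surfaces as [ũ] (rule 4).
/m/ — not in any rule's target class → [m].
/t/ — between /m/ and /o/; rule 1 does not apply here → [t].
/o/ (between /t/ and /p/): rule 4 targets it, but not before a nasal consonant → unchanged [o].
/p/ — not in any rule's target class → [p].
/n/ — between /p/ and /i/; rule 2 does not apply here → [n].
Rule 4 applies to /i/ (between /n/ and /m/: before a nasal consonant) → [ĩ].
/m/ — not in any rule's target class → [m].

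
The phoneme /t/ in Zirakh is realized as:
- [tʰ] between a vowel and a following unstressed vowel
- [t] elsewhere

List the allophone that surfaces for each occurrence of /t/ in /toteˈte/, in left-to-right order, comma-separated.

Occurrence 1 (position 1): no conditioning environment matches → elsewhere allophone [t].
Occurrence 2 (position 3): between a vowel and a following unstressed vowel → [tʰ].
Occurrence 3 (position 5): no conditioning environment matches → elsewhere allophone [t].

[t], [tʰ], [t]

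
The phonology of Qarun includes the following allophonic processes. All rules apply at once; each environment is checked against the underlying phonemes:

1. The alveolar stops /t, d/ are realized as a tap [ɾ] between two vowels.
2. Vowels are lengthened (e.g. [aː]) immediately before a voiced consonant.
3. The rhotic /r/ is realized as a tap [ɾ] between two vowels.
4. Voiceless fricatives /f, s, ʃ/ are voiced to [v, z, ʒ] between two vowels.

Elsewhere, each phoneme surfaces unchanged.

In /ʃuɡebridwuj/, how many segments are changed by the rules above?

4

Segments that undergo a rule: /u/ → [uː] (rule 2); /e/ → [eː] (rule 2); /i/ → [iː] (rule 2); /u/ → [uː] (rule 2).
All other segments surface unchanged.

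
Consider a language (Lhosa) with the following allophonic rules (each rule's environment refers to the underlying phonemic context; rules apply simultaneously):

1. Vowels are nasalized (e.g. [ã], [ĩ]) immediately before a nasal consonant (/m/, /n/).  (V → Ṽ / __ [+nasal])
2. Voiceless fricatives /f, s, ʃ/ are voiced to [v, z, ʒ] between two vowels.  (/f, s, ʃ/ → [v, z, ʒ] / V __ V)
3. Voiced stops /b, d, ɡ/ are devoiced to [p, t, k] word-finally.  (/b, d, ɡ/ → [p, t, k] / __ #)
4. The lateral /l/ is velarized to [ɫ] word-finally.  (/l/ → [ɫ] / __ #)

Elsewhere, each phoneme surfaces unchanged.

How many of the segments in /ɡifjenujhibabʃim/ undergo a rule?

Segments that undergo a rule: /e/ → [ẽ] (rule 1); /i/ → [ĩ] (rule 1).
All other segments surface unchanged.

2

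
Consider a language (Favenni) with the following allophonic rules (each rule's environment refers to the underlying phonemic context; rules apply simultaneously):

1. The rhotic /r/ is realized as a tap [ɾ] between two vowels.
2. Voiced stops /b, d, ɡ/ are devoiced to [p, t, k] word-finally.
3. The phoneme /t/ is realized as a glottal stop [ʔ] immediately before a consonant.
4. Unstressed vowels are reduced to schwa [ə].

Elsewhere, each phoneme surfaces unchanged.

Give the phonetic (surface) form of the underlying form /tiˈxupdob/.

[təˈxupdəp]

/t/ (word-initial) fails the environment for rule 3, so it stays [t].
/i/ (between /t/ and /x/) occurs in an unstressed syllable → [ə] by rule 4.
/u/ — between /x/ and /p/; rule 4 does not apply here → [u].
/d/ — between /p/ and /o/; rule 2 does not apply here → [d].
/o/ (between /d/ and /b/): in an unstressed syllable, so rule 4 applies → [ə].
/b/ meets the environment for rule 2 (word-finally) → [p].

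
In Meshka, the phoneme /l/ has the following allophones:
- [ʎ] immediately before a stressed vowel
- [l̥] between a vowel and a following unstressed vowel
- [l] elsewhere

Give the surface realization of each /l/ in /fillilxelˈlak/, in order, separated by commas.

Occurrence 1 (position 3): no conditioning environment matches → elsewhere allophone [l].
Occurrence 2 (position 4): no conditioning environment matches → elsewhere allophone [l].
Occurrence 3 (position 6): no conditioning environment matches → elsewhere allophone [l].
Occurrence 4 (position 9): no conditioning environment matches → elsewhere allophone [l].
Occurrence 5 (position 10): immediately before a stressed vowel → [ʎ].

[l], [l], [l], [l], [ʎ]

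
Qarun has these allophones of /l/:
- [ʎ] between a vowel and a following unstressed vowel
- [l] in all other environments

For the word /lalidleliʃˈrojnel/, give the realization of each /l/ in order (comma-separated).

[l], [ʎ], [l], [ʎ], [l]

Occurrence 1 (position 1): no conditioning environment matches → elsewhere allophone [l].
Occurrence 2 (position 3): between a vowel and a following unstressed vowel → [ʎ].
Occurrence 3 (position 6): no conditioning environment matches → elsewhere allophone [l].
Occurrence 4 (position 8): between a vowel and a following unstressed vowel → [ʎ].
Occurrence 5 (position 16): no conditioning environment matches → elsewhere allophone [l].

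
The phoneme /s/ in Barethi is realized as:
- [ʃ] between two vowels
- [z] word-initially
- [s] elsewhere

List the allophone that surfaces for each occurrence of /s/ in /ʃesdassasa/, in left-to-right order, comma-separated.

Occurrence 1 (position 3): no conditioning environment matches → elsewhere allophone [s].
Occurrence 2 (position 6): no conditioning environment matches → elsewhere allophone [s].
Occurrence 3 (position 7): no conditioning environment matches → elsewhere allophone [s].
Occurrence 4 (position 9): between two vowels → [ʃ].

[s], [s], [s], [ʃ]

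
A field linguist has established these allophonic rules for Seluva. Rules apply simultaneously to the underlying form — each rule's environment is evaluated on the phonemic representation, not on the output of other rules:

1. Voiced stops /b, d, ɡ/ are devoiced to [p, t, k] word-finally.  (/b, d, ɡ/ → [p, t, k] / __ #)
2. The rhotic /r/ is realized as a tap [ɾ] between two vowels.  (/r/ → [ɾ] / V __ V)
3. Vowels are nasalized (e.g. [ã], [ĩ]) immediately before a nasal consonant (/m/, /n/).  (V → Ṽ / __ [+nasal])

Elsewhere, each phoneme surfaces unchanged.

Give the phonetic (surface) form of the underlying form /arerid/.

/a/ (word-initial) fails the environment for rule 3, so it stays [a].
/r/ — between /a/ and /e/, between two vowels — surfaces as [ɾ] (rule 2).
/e/ (between /r/ and /r/) is in the target of rule 3 but the environment (before a nasal consonant) is not met → [e].
/r/ (between /e/ and /i/): between two vowels, so rule 2 applies → [ɾ].
/i/ — between /r/ and /d/; rule 3 does not apply here → [i].
Rule 1 applies to /d/ (word-final: word-finally) → [t].

[aɾeɾit]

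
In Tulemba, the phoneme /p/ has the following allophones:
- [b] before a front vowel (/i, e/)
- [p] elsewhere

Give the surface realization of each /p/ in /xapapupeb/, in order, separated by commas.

Occurrence 1 (position 3): no conditioning environment matches → elsewhere allophone [p].
Occurrence 2 (position 5): no conditioning environment matches → elsewhere allophone [p].
Occurrence 3 (position 7): before a front vowel (/i, e/) → [b].

[p], [p], [b]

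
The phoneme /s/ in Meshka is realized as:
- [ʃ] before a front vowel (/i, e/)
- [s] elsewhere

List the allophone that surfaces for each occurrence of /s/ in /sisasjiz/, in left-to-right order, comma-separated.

[ʃ], [s], [s]

Occurrence 1 (position 1): before a front vowel (/i, e/) → [ʃ].
Occurrence 2 (position 3): no conditioning environment matches → elsewhere allophone [s].
Occurrence 3 (position 5): no conditioning environment matches → elsewhere allophone [s].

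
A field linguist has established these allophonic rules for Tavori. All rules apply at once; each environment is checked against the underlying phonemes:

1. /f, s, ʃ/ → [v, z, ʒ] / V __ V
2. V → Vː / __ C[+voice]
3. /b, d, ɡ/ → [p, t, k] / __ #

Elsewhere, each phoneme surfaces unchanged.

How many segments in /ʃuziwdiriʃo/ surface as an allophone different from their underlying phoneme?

Segments that undergo a rule: /u/ → [uː] (rule 2); /i/ → [iː] (rule 2); /i/ → [iː] (rule 2); /ʃ/ → [ʒ] (rule 1).
All other segments surface unchanged.

4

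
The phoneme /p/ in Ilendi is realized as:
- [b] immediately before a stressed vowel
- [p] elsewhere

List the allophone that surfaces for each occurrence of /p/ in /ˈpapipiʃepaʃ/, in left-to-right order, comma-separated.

[b], [p], [p], [p]

Occurrence 1 (position 1): immediately before a stressed vowel → [b].
Occurrence 2 (position 3): no conditioning environment matches → elsewhere allophone [p].
Occurrence 3 (position 5): no conditioning environment matches → elsewhere allophone [p].
Occurrence 4 (position 9): no conditioning environment matches → elsewhere allophone [p].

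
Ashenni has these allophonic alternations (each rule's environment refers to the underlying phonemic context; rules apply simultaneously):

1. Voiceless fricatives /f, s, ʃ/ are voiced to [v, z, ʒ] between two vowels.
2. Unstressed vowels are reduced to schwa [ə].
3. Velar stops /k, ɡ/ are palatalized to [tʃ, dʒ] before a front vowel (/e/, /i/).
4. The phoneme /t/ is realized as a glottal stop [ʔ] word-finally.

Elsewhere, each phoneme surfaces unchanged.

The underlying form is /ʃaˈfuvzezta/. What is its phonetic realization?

/ʃ/ — word-initial; rule 1 does not apply here → [ʃ].
/a/ — between /ʃ/ and /f/, in an unstressed syllable — surfaces as [ə] (rule 2).
/f/ (between /a/ and /u/) occurs between two vowels → [v] by rule 1.
/u/ (between /f/ and /v/) fails the environment for rule 2, so it stays [u].
/e/ — between /z/ and /z/, in an unstressed syllable — surfaces as [ə] (rule 2).
/t/ — between /z/ and /a/; rule 4 does not apply here → [t].
/a/ (word-final): in an unstressed syllable, so rule 2 applies → [ə].

[ʃəˈvuvzəztə]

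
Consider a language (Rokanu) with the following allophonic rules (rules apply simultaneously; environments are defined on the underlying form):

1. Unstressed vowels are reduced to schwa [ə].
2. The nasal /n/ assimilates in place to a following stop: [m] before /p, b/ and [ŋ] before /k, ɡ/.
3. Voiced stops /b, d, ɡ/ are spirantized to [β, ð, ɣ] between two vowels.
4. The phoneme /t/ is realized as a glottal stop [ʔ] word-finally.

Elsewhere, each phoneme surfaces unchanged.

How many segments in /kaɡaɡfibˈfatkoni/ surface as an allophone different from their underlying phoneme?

6

Segments that undergo a rule: /a/ → [ə] (rule 1); /ɡ/ → [ɣ] (rule 3); /a/ → [ə] (rule 1); /i/ → [ə] (rule 1); /o/ → [ə] (rule 1); /i/ → [ə] (rule 1).
All other segments surface unchanged.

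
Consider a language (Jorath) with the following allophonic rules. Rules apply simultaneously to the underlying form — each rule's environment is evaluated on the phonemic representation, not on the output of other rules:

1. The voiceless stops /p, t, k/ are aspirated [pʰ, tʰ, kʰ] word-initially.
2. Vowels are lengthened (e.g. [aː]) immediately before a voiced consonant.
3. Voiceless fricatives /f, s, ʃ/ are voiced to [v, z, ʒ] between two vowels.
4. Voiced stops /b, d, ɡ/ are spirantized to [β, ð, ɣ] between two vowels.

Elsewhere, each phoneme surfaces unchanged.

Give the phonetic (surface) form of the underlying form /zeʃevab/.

[zeʒeːvaːb]

/z/ (word-initial): no rule targets it → [z].
/e/ (between /z/ and /ʃ/) fails the environment for rule 2, so it stays [e].
/ʃ/ meets the environment for rule 3 (between two vowels) → [ʒ].
/e/ (between /ʃ/ and /v/) occurs before a voiced consonant → [eː] by rule 2.
/v/ — not in any rule's target class → [v].
Rule 2 applies to /a/ (between /v/ and /b/: before a voiced consonant) → [aː].
/b/ (word-final): rule 4 targets it, but not between two vowels → unchanged [b].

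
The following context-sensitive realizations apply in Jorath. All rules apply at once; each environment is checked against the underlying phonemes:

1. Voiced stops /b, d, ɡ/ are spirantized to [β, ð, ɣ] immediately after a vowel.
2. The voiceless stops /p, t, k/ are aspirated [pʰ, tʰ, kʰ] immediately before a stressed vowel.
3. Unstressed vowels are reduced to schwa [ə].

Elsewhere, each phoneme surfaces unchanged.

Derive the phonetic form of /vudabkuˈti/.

/v/ stays [v].
/u/ (between /v/ and /d/) occurs in an unstressed syllable → [ə] by rule 3.
/d/ — between /u/ and /a/, immediately after a vowel — surfaces as [ð] (rule 1).
/a/ (between /d/ and /b/) occurs in an unstressed syllable → [ə] by rule 3.
/b/ (between /a/ and /k/): immediately after a vowel, so rule 1 applies → [β].
/k/ (between /b/ and /u/): rule 2 targets it, but not immediately before a stressed vowel → unchanged [k].
Rule 3 applies to /u/ (between /k/ and /t/: in an unstressed syllable) → [ə].
/t/ (between /u/ and /i/) occurs immediately before a stressed vowel → [tʰ] by rule 2.
/i/ (word-final): rule 3 targets it, but not in an unstressed syllable → unchanged [i].

[vəðəβkəˈtʰi]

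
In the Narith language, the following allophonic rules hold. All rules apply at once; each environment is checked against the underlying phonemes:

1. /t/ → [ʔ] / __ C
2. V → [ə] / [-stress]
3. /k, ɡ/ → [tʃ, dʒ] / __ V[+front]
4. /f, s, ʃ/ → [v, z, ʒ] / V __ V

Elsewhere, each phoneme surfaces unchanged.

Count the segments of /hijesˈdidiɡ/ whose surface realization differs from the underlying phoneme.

3

Segments that undergo a rule: /i/ → [ə] (rule 2); /e/ → [ə] (rule 2); /i/ → [ə] (rule 2).
All other segments surface unchanged.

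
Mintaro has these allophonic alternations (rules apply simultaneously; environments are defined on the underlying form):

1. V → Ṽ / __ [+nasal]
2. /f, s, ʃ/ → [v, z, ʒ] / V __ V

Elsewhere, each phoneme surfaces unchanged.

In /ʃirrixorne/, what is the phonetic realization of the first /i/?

/i/ — between /ʃ/ and /r/; rule 1 does not apply here → [i].

[i]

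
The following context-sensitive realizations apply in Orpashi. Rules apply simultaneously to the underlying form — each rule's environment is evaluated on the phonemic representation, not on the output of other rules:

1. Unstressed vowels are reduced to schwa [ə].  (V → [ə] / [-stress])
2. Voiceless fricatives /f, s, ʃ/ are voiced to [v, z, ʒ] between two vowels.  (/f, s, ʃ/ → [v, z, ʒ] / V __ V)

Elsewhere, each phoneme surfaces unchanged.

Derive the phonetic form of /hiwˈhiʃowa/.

[həwˈhiʒəwə]

/h/ stays [h].
/i/ — between /h/ and /w/, in an unstressed syllable — surfaces as [ə] (rule 1).
/w/ — not in any rule's target class → [w].
/h/ stays [h].
/i/ (between /h/ and /ʃ/) is in the target of rule 1 but the environment (in an unstressed syllable) is not met → [i].
/ʃ/ meets the environment for rule 2 (between two vowels) → [ʒ].
Rule 1 applies to /o/ (between /ʃ/ and /w/: in an unstressed syllable) → [ə].
/w/ (between /o/ and /a/) is unaffected → [w].
/a/ meets the environment for rule 1 (in an unstressed syllable) → [ə].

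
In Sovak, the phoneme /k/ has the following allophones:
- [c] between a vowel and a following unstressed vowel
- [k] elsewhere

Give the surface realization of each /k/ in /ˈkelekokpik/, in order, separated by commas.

Occurrence 1 (position 1): no conditioning environment matches → elsewhere allophone [k].
Occurrence 2 (position 5): between a vowel and a following unstressed vowel → [c].
Occurrence 3 (position 7): no conditioning environment matches → elsewhere allophone [k].
Occurrence 4 (position 10): no conditioning environment matches → elsewhere allophone [k].

[k], [c], [k], [k]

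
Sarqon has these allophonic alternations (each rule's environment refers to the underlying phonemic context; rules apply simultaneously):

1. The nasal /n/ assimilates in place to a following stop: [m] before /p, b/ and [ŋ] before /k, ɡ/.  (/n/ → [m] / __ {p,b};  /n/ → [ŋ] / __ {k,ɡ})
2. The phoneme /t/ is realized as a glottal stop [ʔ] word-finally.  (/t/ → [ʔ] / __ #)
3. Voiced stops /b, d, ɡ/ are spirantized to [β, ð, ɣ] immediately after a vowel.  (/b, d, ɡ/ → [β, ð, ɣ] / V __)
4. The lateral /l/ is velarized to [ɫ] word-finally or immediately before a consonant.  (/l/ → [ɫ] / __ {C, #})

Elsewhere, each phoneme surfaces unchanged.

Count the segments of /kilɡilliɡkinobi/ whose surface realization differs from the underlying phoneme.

Segments that undergo a rule: /l/ → [ɫ] (rule 4); /l/ → [ɫ] (rule 4); /ɡ/ → [ɣ] (rule 3); /b/ → [β] (rule 3).
All other segments surface unchanged.

4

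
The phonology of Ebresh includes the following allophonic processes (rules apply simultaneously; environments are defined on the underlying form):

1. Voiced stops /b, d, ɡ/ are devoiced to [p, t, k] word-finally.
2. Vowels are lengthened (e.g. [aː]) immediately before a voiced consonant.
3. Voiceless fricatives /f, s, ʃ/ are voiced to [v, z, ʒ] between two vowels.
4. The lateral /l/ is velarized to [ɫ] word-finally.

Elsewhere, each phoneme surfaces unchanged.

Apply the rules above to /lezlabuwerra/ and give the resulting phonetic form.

[leːzlaːbuːweːrra]

/l/ (word-initial): rule 4 targets it, but not word-finally → unchanged [l].
/e/ (between /l/ and /z/) occurs before a voiced consonant → [eː] by rule 2.
/z/ stays [z].
/l/ (between /z/ and /a/): rule 4 targets it, but not word-finally → unchanged [l].
/a/ (between /l/ and /b/): before a voiced consonant, so rule 2 applies → [aː].
/b/ (between /a/ and /u/) fails the environment for rule 1, so it stays [b].
Rule 2 applies to /u/ (between /b/ and /w/: before a voiced consonant) → [uː].
/w/ (between /u/ and /e/): no rule targets it → [w].
/e/ — between /w/ and /r/, before a voiced consonant — surfaces as [eː] (rule 2).
/r/ stays [r].
/r/ (between /r/ and /a/) is unaffected → [r].
/a/ (word-final): rule 2 targets it, but not before a voiced consonant → unchanged [a].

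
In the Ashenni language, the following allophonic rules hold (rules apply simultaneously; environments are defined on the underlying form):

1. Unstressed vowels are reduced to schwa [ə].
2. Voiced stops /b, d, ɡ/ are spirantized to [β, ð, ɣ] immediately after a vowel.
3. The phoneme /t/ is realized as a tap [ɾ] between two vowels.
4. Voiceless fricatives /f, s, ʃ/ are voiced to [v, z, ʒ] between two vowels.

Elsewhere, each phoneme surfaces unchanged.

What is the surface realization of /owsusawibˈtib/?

[əwsəzəwəβˈtiβ]

/o/ meets the environment for rule 1 (in an unstressed syllable) → [ə].
/w/ — not in any rule's target class → [w].
/s/ (between /w/ and /u/) is in the target of rule 4 but the environment (between two vowels) is not met → [s].
/u/ (between /s/ and /s/) occurs in an unstressed syllable → [ə] by rule 1.
/s/ (between /u/ and /a/): between two vowels, so rule 4 applies → [z].
/a/ (between /s/ and /w/) occurs in an unstressed syllable → [ə] by rule 1.
/w/ stays [w].
/i/ (between /w/ and /b/) occurs in an unstressed syllable → [ə] by rule 1.
/b/ — between /i/ and /t/, immediately after a vowel — surfaces as [β] (rule 2).
/t/ (between /b/ and /i/): rule 3 targets it, but not between two vowels → unchanged [t].
/i/ — between /t/ and /b/; rule 1 does not apply here → [i].
/b/ — word-final, immediately after a vowel — surfaces as [β] (rule 2).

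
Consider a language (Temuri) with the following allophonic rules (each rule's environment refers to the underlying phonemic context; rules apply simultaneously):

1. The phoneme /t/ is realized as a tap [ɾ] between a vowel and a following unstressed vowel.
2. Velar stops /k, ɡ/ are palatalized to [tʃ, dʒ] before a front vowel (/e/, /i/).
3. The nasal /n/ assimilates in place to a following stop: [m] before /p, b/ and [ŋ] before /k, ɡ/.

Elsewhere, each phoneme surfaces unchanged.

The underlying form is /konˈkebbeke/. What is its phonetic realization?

[koŋˈtʃebbetʃe]

/k/ — word-initial; rule 2 does not apply here → [k].
/o/ (between /k/ and /n/) is unaffected → [o].
Rule 3 applies to /n/ (between /o/ and /k/: before a labial or velar stop) → [ŋ].
/k/ (between /n/ and /e/): before a front vowel, so rule 2 applies → [tʃ].
/e/ stays [e].
/b/ — not in any rule's target class → [b].
/b/ stays [b].
/e/ (between /b/ and /k/) is unaffected → [e].
/k/ meets the environment for rule 2 (before a front vowel) → [tʃ].
/e/ — not in any rule's target class → [e].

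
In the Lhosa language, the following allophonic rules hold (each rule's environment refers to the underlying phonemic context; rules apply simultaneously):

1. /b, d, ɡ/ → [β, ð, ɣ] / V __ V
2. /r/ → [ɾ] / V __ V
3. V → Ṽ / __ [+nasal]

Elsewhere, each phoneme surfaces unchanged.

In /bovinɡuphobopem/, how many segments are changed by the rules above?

Segments that undergo a rule: /i/ → [ĩ] (rule 3); /b/ → [β] (rule 1); /e/ → [ẽ] (rule 3).
All other segments surface unchanged.

3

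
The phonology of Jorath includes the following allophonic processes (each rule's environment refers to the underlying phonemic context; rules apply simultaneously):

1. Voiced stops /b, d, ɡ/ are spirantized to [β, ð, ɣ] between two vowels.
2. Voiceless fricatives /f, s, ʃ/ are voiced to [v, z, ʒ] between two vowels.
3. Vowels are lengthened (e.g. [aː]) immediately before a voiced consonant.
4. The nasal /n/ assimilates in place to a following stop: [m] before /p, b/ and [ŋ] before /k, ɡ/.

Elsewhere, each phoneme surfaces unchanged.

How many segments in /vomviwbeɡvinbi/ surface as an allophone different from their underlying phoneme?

5

Segments that undergo a rule: /o/ → [oː] (rule 3); /i/ → [iː] (rule 3); /e/ → [eː] (rule 3); /i/ → [iː] (rule 3); /n/ → [m] (rule 4).
All other segments surface unchanged.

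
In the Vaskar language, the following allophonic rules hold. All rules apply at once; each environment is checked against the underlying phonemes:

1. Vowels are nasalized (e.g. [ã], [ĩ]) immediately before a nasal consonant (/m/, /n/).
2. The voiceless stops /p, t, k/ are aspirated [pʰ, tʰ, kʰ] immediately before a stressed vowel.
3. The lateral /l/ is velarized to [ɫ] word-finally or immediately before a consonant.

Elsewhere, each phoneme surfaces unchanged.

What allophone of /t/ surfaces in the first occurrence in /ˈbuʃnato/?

[t]

/t/ (between /a/ and /o/): rule 2 targets it, but not immediately before a stressed vowel → unchanged [t].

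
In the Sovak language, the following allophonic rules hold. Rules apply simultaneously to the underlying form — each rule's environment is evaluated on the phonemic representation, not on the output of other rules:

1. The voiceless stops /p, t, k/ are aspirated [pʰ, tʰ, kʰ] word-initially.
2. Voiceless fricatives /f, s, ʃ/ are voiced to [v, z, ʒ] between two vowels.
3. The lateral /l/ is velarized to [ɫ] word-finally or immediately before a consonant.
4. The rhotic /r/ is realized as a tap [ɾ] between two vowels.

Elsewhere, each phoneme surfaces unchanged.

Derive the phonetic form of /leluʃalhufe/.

[leluʒaɫhuve]

/l/ (word-initial) is in the target of rule 3 but the environment (word-finally or immediately before a consonant) is not met → [l].
/l/ (between /e/ and /u/) is in the target of rule 3 but the environment (word-finally or immediately before a consonant) is not met → [l].
/ʃ/ — between /u/ and /a/, between two vowels — surfaces as [ʒ] (rule 2).
/l/ (between /a/ and /h/): word-finally or immediately before a consonant, so rule 3 applies → [ɫ].
Rule 2 applies to /f/ (between /u/ and /e/: between two vowels) → [v].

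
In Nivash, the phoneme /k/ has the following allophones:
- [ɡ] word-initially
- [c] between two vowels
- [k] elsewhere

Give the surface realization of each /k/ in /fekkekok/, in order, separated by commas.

Occurrence 1 (position 3): no conditioning environment matches → elsewhere allophone [k].
Occurrence 2 (position 4): no conditioning environment matches → elsewhere allophone [k].
Occurrence 3 (position 6): between two vowels → [c].
Occurrence 4 (position 8): no conditioning environment matches → elsewhere allophone [k].

[k], [k], [c], [k]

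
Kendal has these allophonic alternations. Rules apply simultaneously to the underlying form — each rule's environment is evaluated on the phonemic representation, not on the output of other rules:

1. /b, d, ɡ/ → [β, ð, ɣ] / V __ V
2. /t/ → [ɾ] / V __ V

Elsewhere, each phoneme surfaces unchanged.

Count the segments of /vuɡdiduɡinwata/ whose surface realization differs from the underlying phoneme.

3

Segments that undergo a rule: /d/ → [ð] (rule 1); /ɡ/ → [ɣ] (rule 1); /t/ → [ɾ] (rule 2).
All other segments surface unchanged.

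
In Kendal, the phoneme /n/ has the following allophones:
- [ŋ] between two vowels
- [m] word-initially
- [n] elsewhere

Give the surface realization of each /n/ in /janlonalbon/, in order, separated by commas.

Occurrence 1 (position 3): no conditioning environment matches → elsewhere allophone [n].
Occurrence 2 (position 6): between two vowels → [ŋ].
Occurrence 3 (position 11): no conditioning environment matches → elsewhere allophone [n].

[n], [ŋ], [n]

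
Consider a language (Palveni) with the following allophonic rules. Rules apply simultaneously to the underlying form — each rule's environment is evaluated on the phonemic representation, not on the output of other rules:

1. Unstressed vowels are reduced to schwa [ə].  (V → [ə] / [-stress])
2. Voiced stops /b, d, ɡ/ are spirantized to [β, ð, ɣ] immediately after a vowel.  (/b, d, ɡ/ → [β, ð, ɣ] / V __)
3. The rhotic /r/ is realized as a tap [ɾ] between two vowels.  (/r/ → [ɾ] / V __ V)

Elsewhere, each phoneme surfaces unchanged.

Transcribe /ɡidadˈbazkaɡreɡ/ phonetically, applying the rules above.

[ɡəðəðˈbazkəɣrəɣ]

/ɡ/ (word-initial) is in the target of rule 2 but the environment (immediately after a vowel) is not met → [ɡ].
/i/ (between /ɡ/ and /d/) occurs in an unstressed syllable → [ə] by rule 1.
/d/ — between /i/ and /a/, immediately after a vowel — surfaces as [ð] (rule 2).
/a/ meets the environment for rule 1 (in an unstressed syllable) → [ə].
/d/ (between /a/ and /b/): immediately after a vowel, so rule 2 applies → [ð].
/b/ — between /d/ and /a/; rule 2 does not apply here → [b].
/a/ (between /b/ and /z/) is in the target of rule 1 but the environment (in an unstressed syllable) is not met → [a].
/z/ (between /a/ and /k/): no rule targets it → [z].
/k/ (between /z/ and /a/) is unaffected → [k].
/a/ (between /k/ and /ɡ/) occurs in an unstressed syllable → [ə] by rule 1.
Rule 2 applies to /ɡ/ (between /a/ and /r/: immediately after a vowel) → [ɣ].
/r/ (between /ɡ/ and /e/) fails the environment for rule 3, so it stays [r].
/e/ meets the environment for rule 1 (in an unstressed syllable) → [ə].
/ɡ/ (word-final): immediately after a vowel, so rule 2 applies → [ɣ].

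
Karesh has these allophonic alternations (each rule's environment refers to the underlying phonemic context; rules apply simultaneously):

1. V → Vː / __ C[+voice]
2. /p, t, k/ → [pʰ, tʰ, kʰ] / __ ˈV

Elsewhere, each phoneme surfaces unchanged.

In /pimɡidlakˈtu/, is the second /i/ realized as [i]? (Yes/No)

No

/i/ (between /ɡ/ and /d/) occurs before a voiced consonant → [iː] by rule 1.
The actual realization is [iː], not [i].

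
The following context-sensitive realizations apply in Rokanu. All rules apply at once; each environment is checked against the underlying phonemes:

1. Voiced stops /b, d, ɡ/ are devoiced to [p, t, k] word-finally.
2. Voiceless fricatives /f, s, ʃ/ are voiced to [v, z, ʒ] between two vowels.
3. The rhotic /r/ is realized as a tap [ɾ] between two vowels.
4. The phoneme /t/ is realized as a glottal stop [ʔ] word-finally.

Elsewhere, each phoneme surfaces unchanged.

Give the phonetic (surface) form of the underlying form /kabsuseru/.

[kabsuzeɾu]

/k/ stays [k].
/a/ (between /k/ and /b/) is unaffected → [a].
/b/ — between /a/ and /s/; rule 1 does not apply here → [b].
/s/ (between /b/ and /u/) fails the environment for rule 2, so it stays [s].
/u/ (between /s/ and /s/) is unaffected → [u].
/s/ (between /u/ and /e/) occurs between two vowels → [z] by rule 2.
/e/ (between /s/ and /r/): no rule targets it → [e].
/r/ meets the environment for rule 3 (between two vowels) → [ɾ].
/u/ (word-final): no rule targets it → [u].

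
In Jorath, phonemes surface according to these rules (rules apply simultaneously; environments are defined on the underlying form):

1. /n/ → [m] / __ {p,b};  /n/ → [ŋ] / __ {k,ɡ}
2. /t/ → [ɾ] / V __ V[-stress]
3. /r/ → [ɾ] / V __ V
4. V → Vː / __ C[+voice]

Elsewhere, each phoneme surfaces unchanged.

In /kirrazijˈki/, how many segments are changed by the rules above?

Segments that undergo a rule: /i/ → [iː] (rule 4); /a/ → [aː] (rule 4); /i/ → [iː] (rule 4).
All other segments surface unchanged.

3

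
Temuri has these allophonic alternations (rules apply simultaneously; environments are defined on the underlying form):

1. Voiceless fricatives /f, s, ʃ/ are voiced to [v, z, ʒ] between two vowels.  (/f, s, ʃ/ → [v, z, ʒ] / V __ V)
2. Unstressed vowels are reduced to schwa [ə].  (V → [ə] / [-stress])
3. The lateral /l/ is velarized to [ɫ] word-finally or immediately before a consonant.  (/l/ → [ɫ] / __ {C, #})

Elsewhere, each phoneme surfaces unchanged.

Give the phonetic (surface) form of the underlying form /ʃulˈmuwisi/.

[ʃəɫˈmuwəzə]

/ʃ/ — word-initial; rule 1 does not apply here → [ʃ].
Rule 2 applies to /u/ (between /ʃ/ and /l/: in an unstressed syllable) → [ə].
/l/ (between /u/ and /m/): word-finally or immediately before a consonant, so rule 3 applies → [ɫ].
/u/ (between /m/ and /w/) is in the target of rule 2 but the environment (in an unstressed syllable) is not met → [u].
/i/ (between /w/ and /s/) occurs in an unstressed syllable → [ə] by rule 2.
/s/ — between /i/ and /i/, between two vowels — surfaces as [z] (rule 1).
/i/ (word-final) occurs in an unstressed syllable → [ə] by rule 2.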